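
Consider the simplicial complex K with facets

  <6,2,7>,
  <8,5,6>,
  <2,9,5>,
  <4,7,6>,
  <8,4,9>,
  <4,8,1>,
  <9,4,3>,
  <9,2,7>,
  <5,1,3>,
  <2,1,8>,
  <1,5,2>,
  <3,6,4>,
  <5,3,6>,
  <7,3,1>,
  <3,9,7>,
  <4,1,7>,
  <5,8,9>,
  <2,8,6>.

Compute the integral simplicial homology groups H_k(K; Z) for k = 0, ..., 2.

Order the vertices as 1 < 2 < 3 < 4 < 5 < 6 < 7 < 8 < 9. Listing each simplex with vertices in this order, K has dimension 2 with simplices:

  0-simplices (9): [1], [2], [3], [4], [5], [6], [7], [8], [9]
  1-simplices (27): (27 of them)
  2-simplices (18): [1,2,5], [1,2,8], [1,3,5], [1,3,7], [1,4,7], [1,4,8], [2,5,9], [2,6,7], [2,6,8], [2,7,9], [3,4,6], [3,4,9], [3,5,6], [3,7,9], [4,6,7], [4,8,9], [5,6,8], [5,8,9]

so the chain groups are C_0 ≅ Z^9, C_1 ≅ Z^27, C_2 ≅ Z^18.

∂_1: C_1 → C_0 maps an edge to its endpoints' difference, ∂[p,q] = q − p. For instance
  ∂[2,9] = [9] − [2].
The 9×27 boundary matrix has rank 8 and Smith normal form diag(1,1,1,1,1,1,1,1).

Boundary ∂_2: C_2 → C_1 sends each 2-simplex [p,q,r] to [q,r] − [p,r] + [p,q]. For instance
  ∂[1,4,8] = [4,8] − [1,8] + [1,4],
  ∂[2,7,9] = [7,9] − [2,9] + [2,7].
The resulting 27×18 matrix has rank 18, and its Smith normal form has invariant factors (1,1,1,1,1,1,1,1,1,1,1,1,1,1,1,1,1,2).

From H_k ≅ ker(∂_k) / im(∂_{k+1}) we obtain:

  H_0: rank C_0 − rank ∂_1 = 9 − 8 = 1, and the invariant factors of ∂_1 are all 1, so H_0 = Z.
  H_1: rank ker ∂_1 − rank ∂_2 = (27 − 8) − 18 = 1, and ∂_2 has invariant factor 2 > 1, so H_1 = Z ⊕ Z/2Z.
  H_2: rank ker ∂_2 − rank ∂_3 = (18 − 18) − 0 = 0, and there is no ∂_3, so H_2 = 0.

As a check, the Euler characteristic is 9 − 27 + 18 = 0, which agrees with 1 − 1 + 0 = 0.

H_0 = Z,  H_1 = Z ⊕ Z/2Z,  H_2 = 0.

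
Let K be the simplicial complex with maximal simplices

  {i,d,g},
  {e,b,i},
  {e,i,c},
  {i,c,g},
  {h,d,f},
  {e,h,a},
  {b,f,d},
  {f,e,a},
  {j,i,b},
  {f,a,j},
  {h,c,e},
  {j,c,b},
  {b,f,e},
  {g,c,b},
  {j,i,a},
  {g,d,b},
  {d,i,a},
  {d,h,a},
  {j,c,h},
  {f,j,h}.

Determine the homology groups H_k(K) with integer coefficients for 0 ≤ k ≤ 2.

Take the total order a < b < c < d < e < f < g < h < i < j on the vertex set. Then K (dimension 2) consists of the simplices:

  0-simplices (10): a, b, c, d, e, f, g, h, i, j
  1-simplices (30): ad, ae, af, ah, ai, aj, bc, bd, be, bf, bg, bi, bj, ce, cg, ch, ci, cj, df, dg, dh, di, ef, eh, ei, fh, fj, gi, hj, ij
  2-simplices (20): adh, adi, aef, aeh, afj, aij, bcg, bcj, bdf, bdg, bef, bei, bij, ceh, cei, cgi, chj, dfh, dgi, fhj

so the chain groups are C_0 ≅ Z^10, C_1 ≅ Z^30, C_2 ≅ Z^20.

The boundary map ∂_1: C_1 → C_0 is given by ∂[p,q] = [q] − [p].
The resulting 10×30 matrix has rank 9, and its Smith normal form has invariant factors (1,1,1,1,1,1,1,1,1).

Boundary ∂_2: C_2 → C_1 maps a triangle to the signed sum of its edges. For instance
  ∂fhj = hj − fj + fh,
  ∂bei = ei − bi + be.
The 30×20 boundary matrix has rank 20 and Smith normal form diag(1,1,1,1,1,1,1,1,1,1,1,1,1,1,1,1,1,1,1,2).

Computing H_k = (kernel of ∂_k) / (image of ∂_{k+1}):

  H_0: rank C_0 − rank ∂_1 = 10 − 9 = 1, and the invariant factors of ∂_1 are all 1, so H_0 = Z.
  H_1: rank ker ∂_1 − rank ∂_2 = (30 − 9) − 20 = 1, and ∂_2 has invariant factor 2 > 1, so H_1 = Z ⊕ Z/2.
  H_2: rank ker ∂_2 − rank ∂_3 = (20 − 20) − 0 = 0, and there is no ∂_3, so H_2 = 0.

As a check, the Euler characteristic is 10 − 30 + 20 = 0, which agrees with 1 − 1 + 0 = 0.
(K is a triangulation of the Klein bottle.)

H_0 ≅ Z,  H_1 ≅ Z ⊕ Z/2,  H_2 = 0.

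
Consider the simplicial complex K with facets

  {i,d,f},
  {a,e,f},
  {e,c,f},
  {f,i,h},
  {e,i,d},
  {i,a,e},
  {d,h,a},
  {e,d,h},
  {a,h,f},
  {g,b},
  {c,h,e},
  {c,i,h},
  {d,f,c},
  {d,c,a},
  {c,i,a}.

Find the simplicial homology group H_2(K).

Fix the vertex order a < b < c < d < e < f < g < h < i and write every simplex with vertices in increasing order. Then dim K = 2 and the simplices of K are:

  0-simplices (9): a, b, c, d, e, f, g, h, i
  1-simplices (22): ac, ad, ae, af, ah, ai, bg, cd, ce, cf, ch, ci, de, df, dh, di, ef, eh, ei, fh, fi, hi
  2-simplices (14): acd, aci, adh, aef, aei, afh, cdf, cef, ceh, chi, deh, dei, dfi, fhi

giving chain groups C_0 ≅ Z^9, C_1 ≅ Z^22, C_2 ≅ Z^14.

The boundary map ∂_1: C_1 → C_0 maps an edge to its endpoints' difference, ∂[p,q] = q − p. For instance
  ∂df = f − d.
As a 9×22 matrix over Z this has rank 7, with invariant factors (1,1,1,1,1,1,1).

∂_2: C_2 → C_1 acts by ∂[p,q,r] = [q,r] − [p,r] + [p,q]. For instance
  ∂dfi = fi − di + df,
  ∂aci = ci − ai + ac.
As a 22×14 matrix over Z this has rank 13, with invariant factors (1,1,1,1,1,1,1,1,1,1,1,1,1).

Now H_k = ker ∂_k / im ∂_{k+1}, so:

  H_2: rank ker ∂_2 − rank ∂_3 = (14 − 13) − 0 = 1, and there is no ∂_3, so H_2 = Z.

H_2 = Z.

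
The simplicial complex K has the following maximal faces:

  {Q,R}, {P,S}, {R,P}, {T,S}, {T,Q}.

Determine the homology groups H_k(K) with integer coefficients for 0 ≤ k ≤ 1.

Fix the vertex order P < Q < R < S < T and write every simplex with vertices in increasing order. Then dim K = 1 and the simplices of K are:

  0-simplices (5): P, Q, R, S, T
  1-simplices (5): PR, PS, QR, QT, ST

giving chain groups C_0 ≅ Z^5, C_1 ≅ Z^5.

The boundary map ∂_1: C_1 → C_0 sends each edge [p,q] (with p < q) to q − p. For instance
  ∂QT = T − Q.
This gives a 5×5 integer matrix of rank 4; reducing to Smith normal form yields diagonal entries (1,1,1,1).

Reading off H_k = ker ∂_k / im ∂_{k+1}:

  H_0: rank C_0 − rank ∂_1 = 5 − 4 = 1, and the invariant factors of ∂_1 are all 1, so H_0 ≅ Z.
  H_1: rank ker ∂_1 − rank ∂_2 = (5 − 4) − 0 = 1, and there is no ∂_2, so H_1 ≅ Z.

As a check, the Euler characteristic is 5 − 5 = 0, which agrees with 1 − 1 = 0.

H_0 = Z,  H_1 = Z.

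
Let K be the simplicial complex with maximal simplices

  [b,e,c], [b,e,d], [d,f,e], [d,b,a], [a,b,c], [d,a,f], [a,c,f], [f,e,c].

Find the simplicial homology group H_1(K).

Take the total order a < b < c < d < e < f on the vertex set. Then K (dimension 2) consists of the simplices:

  0-simplices (6): a, b, c, d, e, f
  1-simplices (12): ab, ac, ad, af, bc, bd, be, ce, cf, de, df, ef
  2-simplices (8): abc, abd, acf, adf, bce, bde, cef, def

so the chain groups are C_0 ≅ Z^6, C_1 ≅ Z^12, C_2 ≅ Z^8.

Boundary ∂_1: C_1 → C_0 maps an edge to its endpoints' difference, ∂[p,q] = q − p. For instance
  ∂cf = f − c.
As a 6×12 matrix over Z this has rank 5, with invariant factors (1,1,1,1,1).

The boundary map ∂_2: C_2 → C_1 acts by ∂[p,q,r] = [q,r] − [p,r] + [p,q]. For instance
  ∂cef = ef − cf + ce,
  ∂bce = ce − be + bc.
This gives a 12×8 integer matrix of rank 7; reducing to Smith normal form yields diagonal entries (1,1,1,1,1,1,1).

From H_k ≅ ker(∂_k) / im(∂_{k+1}) we obtain:

  H_1: rank ker ∂_1 − rank ∂_2 = (12 − 5) − 7 = 0, and the invariant factors of ∂_2 are all 1, so H_1 ≅ 0.

(K is a triangulation of the 2-sphere S^2.)

H_1 = 0.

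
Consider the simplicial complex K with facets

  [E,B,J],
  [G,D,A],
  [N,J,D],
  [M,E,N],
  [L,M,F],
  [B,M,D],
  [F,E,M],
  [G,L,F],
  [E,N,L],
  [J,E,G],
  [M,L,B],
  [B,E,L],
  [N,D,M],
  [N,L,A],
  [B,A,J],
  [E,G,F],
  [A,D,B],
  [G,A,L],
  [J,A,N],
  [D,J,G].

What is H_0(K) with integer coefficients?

H_0 ≅ Z.

Take the total order A < B < D < E < F < G < J < L < M < N on the vertex set. Then K (dimension 2) consists of the simplices:

  0-simplices (10): A, B, D, E, F, G, J, L, M, N
  1-simplices (30): AB, AD, AG, AJ, AL, AN, BD, BE, BJ, BL, BM, DG, DJ, DM, DN, EF, EG, EJ, EL, EM, EN, FG, FL, FM, GJ, GL, JN, LM, LN, MN
  2-simplices (20): ABD, ABJ, ADG, AGL, AJN, ALN, BDM, BEJ, BEL, BLM, DGJ, DJN, DMN, EFG, EFM, EGJ, ELN, EMN, FGL, FLM

so the chain groups are C_0 ≅ Z^10, C_1 ≅ Z^30, C_2 ≅ Z^20.

∂_1: C_1 → C_0 sends each edge [p,q] (with p < q) to q − p. For instance
  ∂EM = M − E.
This gives a 10×30 integer matrix of rank 9; reducing to Smith normal form yields diagonal entries (1,1,1,1,1,1,1,1,1).

Boundary ∂_2: C_2 → C_1 acts by ∂[p,q,r] = [q,r] − [p,r] + [p,q]. For instance
  ∂ALN = LN − AN + AL,
  ∂DJN = JN − DN + DJ.
As a 30×20 matrix over Z this has rank 20, with invariant factors (1,1,1,1,1,1,1,1,1,1,1,1,1,1,1,1,1,1,1,2).

Computing H_k = (kernel of ∂_k) / (image of ∂_{k+1}):

  H_0: rank C_0 − rank ∂_1 = 10 − 9 = 1, and the invariant factors of ∂_1 are all 1, so H_0 = Z.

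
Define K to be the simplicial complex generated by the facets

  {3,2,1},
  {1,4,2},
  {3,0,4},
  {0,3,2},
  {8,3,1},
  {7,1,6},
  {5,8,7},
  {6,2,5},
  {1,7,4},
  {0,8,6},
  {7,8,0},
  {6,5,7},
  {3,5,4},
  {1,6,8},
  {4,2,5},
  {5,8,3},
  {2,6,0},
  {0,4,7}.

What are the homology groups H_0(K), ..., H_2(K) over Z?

Fix the vertex order 0 < 1 < 2 < 3 < 4 < 5 < 6 < 7 < 8 and write every simplex with vertices in increasing order. Then dim K = 2 and the simplices of K are:

  0-simplices (9): [0], [1], [2], [3], [4], [5], [6], [7], [8]
  1-simplices (27): (27 of them)
  2-simplices (18): [0,2,3], [0,2,6], [0,3,4], [0,4,7], [0,6,8], [0,7,8], [1,2,3], [1,2,4], [1,3,8], [1,4,7], [1,6,7], [1,6,8], [2,4,5], [2,5,6], [3,4,5], [3,5,8], [5,6,7], [5,7,8]

so the chain groups are C_0 ≅ Z^9, C_1 ≅ Z^27, C_2 ≅ Z^18.

∂_1: C_1 → C_0 is given by ∂[p,q] = [q] − [p]. For instance
  ∂[2,6] = [6] − [2].
As a 9×27 matrix over Z this has rank 8, with invariant factors (1,1,1,1,1,1,1,1).

∂_2: C_2 → C_1 sends each 2-simplex [p,q,r] to [q,r] − [p,r] + [p,q]. For instance
  ∂[3,5,8] = [5,8] − [3,8] + [3,5],
  ∂[0,2,6] = [2,6] − [0,6] + [0,2].
As a 27×18 matrix over Z this has rank 18, with invariant factors (1,1,1,1,1,1,1,1,1,1,1,1,1,1,1,1,1,2).

Reading off H_k = ker ∂_k / im ∂_{k+1}:

  H_0: rank C_0 − rank ∂_1 = 9 − 8 = 1, and the invariant factors of ∂_1 are all 1, so H_0 = Z.
  H_1: rank ker ∂_1 − rank ∂_2 = (27 − 8) − 18 = 1, and ∂_2 has invariant factor 2 > 1, so H_1 = Z ⊕ Z/2.
  H_2: rank ker ∂_2 − rank ∂_3 = (18 − 18) − 0 = 0, and there is no ∂_3, so H_2 = 0.

H_0 = Z,  H_1 = Z ⊕ Z/2,  H_2 = 0.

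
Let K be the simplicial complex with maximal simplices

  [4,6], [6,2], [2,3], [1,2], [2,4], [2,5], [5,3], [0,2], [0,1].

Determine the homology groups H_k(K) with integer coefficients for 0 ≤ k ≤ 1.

H_0 ≅ Z,  H_1 ≅ Z^3.

K has 7 vertices, 9 edges.
rank ∂_0 = 0, rank ∂_1 = 6 ⇒ b_0 = 7 − 0 − 6 = 1; all invariant factors of ∂_1 are 1 so no torsion. So H_0 = Z.
rank ∂_1 = 6, rank ∂_2 = 0 ⇒ b_1 = 9 − 6 − 0 = 3. So H_1 = Z^3.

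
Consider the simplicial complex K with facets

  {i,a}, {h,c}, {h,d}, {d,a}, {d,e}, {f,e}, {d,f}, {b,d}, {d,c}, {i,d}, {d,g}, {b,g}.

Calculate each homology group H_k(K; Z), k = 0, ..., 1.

H_0 = Z,  H_1 = Z^4.

We work with the vertex ordering a < b < c < d < e < f < g < h < i. The simplices of K, each written with vertices in increasing order, are:

  0-simplices (9): a, b, c, d, e, f, g, h, i
  1-simplices (12): ad, ai, bd, bg, cd, ch, de, df, dg, dh, di, ef

giving chain groups C_0 ≅ Z^9, C_1 ≅ Z^12.

∂_1: C_1 → C_0 is given by ∂[p,q] = [q] − [p]. For instance
  ∂ai = i − a.
The resulting 9×12 matrix has rank 8, and its Smith normal form has invariant factors (1,1,1,1,1,1,1,1).

Now H_k = ker ∂_k / im ∂_{k+1}, so:

  H_0: rank C_0 − rank ∂_1 = 9 − 8 = 1, and the invariant factors of ∂_1 are all 1, so H_0 = Z.
  H_1: rank ker ∂_1 − rank ∂_2 = (12 − 8) − 0 = 4, and there is no ∂_2, so H_1 = Z^4.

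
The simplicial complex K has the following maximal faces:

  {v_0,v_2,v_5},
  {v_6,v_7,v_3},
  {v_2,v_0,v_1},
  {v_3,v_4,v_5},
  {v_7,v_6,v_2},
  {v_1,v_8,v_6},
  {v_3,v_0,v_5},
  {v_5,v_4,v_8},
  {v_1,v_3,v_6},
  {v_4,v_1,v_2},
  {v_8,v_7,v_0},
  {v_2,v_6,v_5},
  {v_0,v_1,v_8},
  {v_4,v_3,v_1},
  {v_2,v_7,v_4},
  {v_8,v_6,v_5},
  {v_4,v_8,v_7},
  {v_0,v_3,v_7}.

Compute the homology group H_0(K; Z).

H_0 ≅ Z.

K has 9 vertices, 27 edges, 18 triangles.
rank ∂_0 = 0, rank ∂_1 = 8 ⇒ b_0 = 9 − 0 − 8 = 1; all invariant factors of ∂_1 are 1 so no torsion. So H_0 ≅ Z.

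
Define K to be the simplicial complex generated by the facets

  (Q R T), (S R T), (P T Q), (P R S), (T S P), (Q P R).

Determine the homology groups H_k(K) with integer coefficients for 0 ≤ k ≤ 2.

Take the total order P < Q < R < S < T on the vertex set. Then K (dimension 2) consists of the simplices:

  0-simplices (5): P, Q, R, S, T
  1-simplices (9): PQ, PR, PS, PT, QR, QT, RS, RT, ST
  2-simplices (6): PQR, PQT, PRS, PST, QRT, RST

Hence C_0 ≅ Z^5, C_1 ≅ Z^9, C_2 ≅ Z^6.

∂_1: C_1 → C_0 maps an edge to its endpoints' difference, ∂[p,q] = q − p.
This gives a 5×9 integer matrix of rank 4; reducing to Smith normal form yields diagonal entries (1,1,1,1).

Boundary ∂_2: C_2 → C_1 maps a triangle to the signed sum of its edges. For instance
  ∂PST = ST − PT + PS,
  ∂QRT = RT − QT + QR.
As a 9×6 matrix over Z this has rank 5, with invariant factors (1,1,1,1,1).

Computing H_k = (kernel of ∂_k) / (image of ∂_{k+1}):

  H_0: rank C_0 − rank ∂_1 = 5 − 4 = 1, and the invariant factors of ∂_1 are all 1, so H_0 ≅ Z.
  H_1: rank ker ∂_1 − rank ∂_2 = (9 − 4) − 5 = 0, and the invariant factors of ∂_2 are all 1, so H_1 ≅ 0.
  H_2: rank ker ∂_2 − rank ∂_3 = (6 − 5) − 0 = 1, and there is no ∂_3, so H_2 ≅ Z.

As a check, the Euler characteristic is 5 − 9 + 6 = 2, which agrees with 1 − 0 + 1 = 2.

H_0 = Z,  H_1 = 0,  H_2 = Z.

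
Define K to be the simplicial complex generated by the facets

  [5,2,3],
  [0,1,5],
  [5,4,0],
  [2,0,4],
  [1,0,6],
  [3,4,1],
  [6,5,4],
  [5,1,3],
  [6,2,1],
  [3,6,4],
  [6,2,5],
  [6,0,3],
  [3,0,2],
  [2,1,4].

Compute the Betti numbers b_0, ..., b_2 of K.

Take the total order 0 < 1 < 2 < 3 < 4 < 5 < 6 on the vertex set. Then K (dimension 2) consists of the simplices:

  0-simplices (7): [0], [1], [2], [3], [4], [5], [6]
  1-simplices (21): [0,1], [0,2], [0,3], [0,4], [0,5], [0,6], [1,2], [1,3], [1,4], [1,5], [1,6], [2,3], [2,4], [2,5], [2,6], [3,4], [3,5], [3,6], [4,5], [4,6], [5,6]
  2-simplices (14): [0,1,5], [0,1,6], [0,2,3], [0,2,4], [0,3,6], [0,4,5], [1,2,4], [1,2,6], [1,3,4], [1,3,5], [2,3,5], [2,5,6], [3,4,6], [4,5,6]

so the chain groups are C_0 ≅ Z^7, C_1 ≅ Z^21, C_2 ≅ Z^14.

Boundary ∂_1: C_1 → C_0 is given by ∂[p,q] = [q] − [p]. For instance
  ∂[0,6] = [6] − [0].
The 7×21 boundary matrix has rank 6 and Smith normal form diag(1,1,1,1,1,1).

The boundary map ∂_2: C_2 → C_1 sends each 2-simplex [p,q,r] to [q,r] − [p,r] + [p,q]. For instance
  ∂[1,2,4] = [2,4] − [1,4] + [1,2],
  ∂[1,3,5] = [3,5] − [1,5] + [1,3].
The 21×14 boundary matrix has rank 13 and Smith normal form diag(1,1,1,1,1,1,1,1,1,1,1,1,1).

Reading off H_k = ker ∂_k / im ∂_{k+1}:

  H_0: rank C_0 − rank ∂_1 = 7 − 6 = 1, and the invariant factors of ∂_1 are all 1, so H_0 = Z.
  H_1: rank ker ∂_1 − rank ∂_2 = (21 − 6) − 13 = 2, and the invariant factors of ∂_2 are all 1, so H_1 = Z^2.
  H_2: rank ker ∂_2 − rank ∂_3 = (14 − 13) − 0 = 1, and there is no ∂_3, so H_2 = Z.

(K is a triangulation of the torus T^2.)

Hence the Betti numbers are b_0 = 1, b_1 = 2, b_2 = 1.

b_0 = 1, b_1 = 2, b_2 = 1.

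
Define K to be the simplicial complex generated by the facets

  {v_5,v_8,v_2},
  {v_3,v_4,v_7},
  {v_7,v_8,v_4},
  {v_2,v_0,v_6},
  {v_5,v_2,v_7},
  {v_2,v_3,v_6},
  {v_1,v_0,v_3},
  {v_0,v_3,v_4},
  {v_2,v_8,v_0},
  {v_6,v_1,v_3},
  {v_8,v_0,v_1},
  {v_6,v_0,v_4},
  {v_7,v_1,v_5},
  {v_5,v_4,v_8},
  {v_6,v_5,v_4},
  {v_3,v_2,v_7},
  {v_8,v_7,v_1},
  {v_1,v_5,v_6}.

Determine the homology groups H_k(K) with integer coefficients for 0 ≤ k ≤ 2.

K has 9 vertices, 27 edges, 18 triangles.
rank ∂_0 = 0, rank ∂_1 = 8 ⇒ b_0 = 9 − 0 − 8 = 1; all invariant factors of ∂_1 are 1 so no torsion. So H_0 = Z.
rank ∂_1 = 8, rank ∂_2 = 18 ⇒ b_1 = 27 − 8 − 18 = 1; ∂_2 has invariant factor(s) [2] giving torsion. So H_1 = Z × Z/2.
rank ∂_2 = 18, rank ∂_3 = 0 ⇒ b_2 = 18 − 18 − 0 = 0. So H_2 = 0.

H_0 ≅ Z,  H_1 ≅ Z × Z/2,  H_2 = 0.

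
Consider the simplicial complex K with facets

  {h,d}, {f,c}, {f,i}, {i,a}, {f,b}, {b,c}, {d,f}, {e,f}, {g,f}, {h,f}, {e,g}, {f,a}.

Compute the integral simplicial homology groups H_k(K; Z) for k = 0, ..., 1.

Fix the vertex order a < b < c < d < e < f < g < h < i and write every simplex with vertices in increasing order. Then dim K = 1 and the simplices of K are:

  0-simplices (9): a, b, c, d, e, f, g, h, i
  1-simplices (12): af, ai, bc, bf, cf, df, dh, ef, eg, fg, fh, fi

Hence C_0 ≅ Z^9, C_1 ≅ Z^12.

Boundary ∂_1: C_1 → C_0 maps an edge to its endpoints' difference, ∂[p,q] = q − p. For instance
  ∂ef = f − e.
As a 9×12 matrix over Z this has rank 8, with invariant factors (1,1,1,1,1,1,1,1).

From H_k ≅ ker(∂_k) / im(∂_{k+1}) we obtain:

  H_0: rank C_0 − rank ∂_1 = 9 − 8 = 1, and the invariant factors of ∂_1 are all 1, so H_0 ≅ Z.
  H_1: rank ker ∂_1 − rank ∂_2 = (12 − 8) − 0 = 4, and there is no ∂_2, so H_1 ≅ Z^4.

(K is a triangulation of a wedge of 4 circles.)

H_0 ≅ Z,  H_1 ≅ Z^4.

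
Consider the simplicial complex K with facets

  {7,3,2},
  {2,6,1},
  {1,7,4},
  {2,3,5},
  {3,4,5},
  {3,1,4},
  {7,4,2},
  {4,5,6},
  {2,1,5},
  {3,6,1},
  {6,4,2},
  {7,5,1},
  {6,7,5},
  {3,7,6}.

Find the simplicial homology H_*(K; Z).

Take the total order 1 < 2 < 3 < 4 < 5 < 6 < 7 on the vertex set. Then K (dimension 2) consists of the simplices:

  0-simplices (7): [1], [2], [3], [4], [5], [6], [7]
  1-simplices (21): [1,2], [1,3], [1,4], [1,5], [1,6], [1,7], [2,3], [2,4], [2,5], [2,6], [2,7], [3,4], [3,5], [3,6], [3,7], [4,5], [4,6], [4,7], [5,6], [5,7], [6,7]
  2-simplices (14): [1,2,5], [1,2,6], [1,3,4], [1,3,6], [1,4,7], [1,5,7], [2,3,5], [2,3,7], [2,4,6], [2,4,7], [3,4,5], [3,6,7], [4,5,6], [5,6,7]

so the chain groups are C_0 ≅ Z^7, C_1 ≅ Z^21, C_2 ≅ Z^14.

∂_1: C_1 → C_0 is given by ∂[p,q] = [q] − [p]. For instance
  ∂[2,6] = [6] − [2].
This gives a 7×21 integer matrix of rank 6; reducing to Smith normal form yields diagonal entries (1,1,1,1,1,1).

The boundary map ∂_2: C_2 → C_1 acts by ∂[p,q,r] = [q,r] − [p,r] + [p,q]. For instance
  ∂[2,3,5] = [3,5] − [2,5] + [2,3],
  ∂[2,4,7] = [4,7] − [2,7] + [2,4].
As a 21×14 matrix over Z this has rank 13, with invariant factors (1,1,1,1,1,1,1,1,1,1,1,1,1).

From H_k ≅ ker(∂_k) / im(∂_{k+1}) we obtain:

  H_0: rank C_0 − rank ∂_1 = 7 − 6 = 1, and the invariant factors of ∂_1 are all 1, so H_0 = Z.
  H_1: rank ker ∂_1 − rank ∂_2 = (21 − 6) − 13 = 2, and the invariant factors of ∂_2 are all 1, so H_1 = Z^2.
  H_2: rank ker ∂_2 − rank ∂_3 = (14 − 13) − 0 = 1, and there is no ∂_3, so H_2 = Z.

H_0 = Z,  H_1 = Z^2,  H_2 = Z.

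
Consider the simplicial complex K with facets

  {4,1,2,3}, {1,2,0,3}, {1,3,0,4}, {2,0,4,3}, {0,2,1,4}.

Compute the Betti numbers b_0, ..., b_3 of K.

Take the total order 0 < 1 < 2 < 3 < 4 on the vertex set. Then K (dimension 3) consists of the simplices:

  0-simplices (5): [0], [1], [2], [3], [4]
  1-simplices (10): [0,1], [0,2], [0,3], [0,4], [1,2], [1,3], [1,4], [2,3], [2,4], [3,4]
  2-simplices (10): [0,1,2], [0,1,3], [0,1,4], [0,2,3], [0,2,4], [0,3,4], [1,2,3], [1,2,4], [1,3,4], [2,3,4]
  3-simplices (5): [0,1,2,3], [0,1,2,4], [0,1,3,4], [0,2,3,4], [1,2,3,4]

giving chain groups C_0 ≅ Z^5, C_1 ≅ Z^10, C_2 ≅ Z^10, C_3 ≅ Z^5.

∂_1: C_1 → C_0 sends each edge [p,q] (with p < q) to q − p. For instance
  ∂[0,1] = [1] − [0].
This gives a 5×10 integer matrix of rank 4; reducing to Smith normal form yields diagonal entries (1,1,1,1).

The boundary map ∂_2: C_2 → C_1 maps a triangle to the signed sum of its edges. For instance
  ∂[0,1,4] = [1,4] − [0,4] + [0,1],
  ∂[0,3,4] = [3,4] − [0,4] + [0,3].
The 10×10 boundary matrix has rank 6 and Smith normal form diag(1,1,1,1,1,1).

Boundary ∂_3: C_3 → C_2 sends each 3-simplex σ to the alternating sum Σ_i (−1)^i (σ with its i-th vertex removed). For instance
  ∂[0,1,2,3] = [1,2,3] − [0,2,3] + [0,1,3] − [0,1,2],
  ∂[0,2,3,4] = [2,3,4] − [0,3,4] + [0,2,4] − [0,2,3].
This gives a 10×5 integer matrix of rank 4; reducing to Smith normal form yields diagonal entries (1,1,1,1).

Now H_k = ker ∂_k / im ∂_{k+1}, so:

  H_0: rank C_0 − rank ∂_1 = 5 − 4 = 1, and the invariant factors of ∂_1 are all 1, so H_0 = Z.
  H_1: rank ker ∂_1 − rank ∂_2 = (10 − 4) − 6 = 0, and the invariant factors of ∂_2 are all 1, so H_1 = 0.
  H_2: rank ker ∂_2 − rank ∂_3 = (10 − 6) − 4 = 0, and the invariant factors of ∂_3 are all 1, so H_2 = 0.
  H_3: rank ker ∂_3 − rank ∂_4 = (5 − 4) − 0 = 1, and there is no ∂_4, so H_3 = Z.

As a check, the Euler characteristic is 5 − 10 + 10 − 5 = 0, which agrees with 1 − 0 + 0 − 1 = 0.

Hence the Betti numbers are b_0 = 1, b_1 = 0, b_2 = 0, b_3 = 1.

b_0 = 1, b_1 = 0, b_2 = 0, b_3 = 1.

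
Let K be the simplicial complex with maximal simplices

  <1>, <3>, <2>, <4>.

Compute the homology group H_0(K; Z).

H_0 = Z^4.

Take the total order 1 < 2 < 3 < 4 on the vertex set. Then K (dimension 0) consists of the simplices:

  0-simplices (4): [1], [2], [3], [4]

giving chain groups C_0 ≅ Z^4.

Computing H_k = (kernel of ∂_k) / (image of ∂_{k+1}):

  H_0: rank C_0 − rank ∂_1 = 4 − 0 = 4, and there is no ∂_1, so H_0 ≅ Z^4.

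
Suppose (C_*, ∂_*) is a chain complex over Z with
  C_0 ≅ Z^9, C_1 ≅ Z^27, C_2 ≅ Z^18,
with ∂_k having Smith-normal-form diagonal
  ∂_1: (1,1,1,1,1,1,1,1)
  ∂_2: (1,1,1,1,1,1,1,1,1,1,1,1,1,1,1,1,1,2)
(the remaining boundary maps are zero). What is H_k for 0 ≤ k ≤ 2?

H_0 ≅ Z,  H_1 ≅ Z ⊕ Z/2Z,  H_2 = 0.

H_0: b_0 = 9 − 0 − 8 = 1; torsion from ∂_1 factors > 1: none. So H_0 ≅ Z.
H_1: b_1 = 27 − 8 − 18 = 1; torsion from ∂_2 factors > 1: [2]. So H_1 ≅ Z ⊕ Z/2Z.
H_2: b_2 = 18 − 18 − 0 = 0; torsion from ∂_3 factors > 1: none. So H_2 ≅ 0.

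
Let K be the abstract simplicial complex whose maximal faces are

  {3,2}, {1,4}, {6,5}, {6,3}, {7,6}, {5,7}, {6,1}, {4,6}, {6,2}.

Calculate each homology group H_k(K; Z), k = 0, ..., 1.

H_0 = Z,  H_1 = Z^3.

Take the total order 1 < 2 < 3 < 4 < 5 < 6 < 7 on the vertex set. Then K (dimension 1) consists of the simplices:

  0-simplices (7): [1], [2], [3], [4], [5], [6], [7]
  1-simplices (9): [1,4], [1,6], [2,3], [2,6], [3,6], [4,6], [5,6], [5,7], [6,7]

giving chain groups C_0 ≅ Z^7, C_1 ≅ Z^9.

Boundary ∂_1: C_1 → C_0 is given by ∂[p,q] = [q] − [p]. For instance
  ∂[3,6] = [6] − [3].
This gives a 7×9 integer matrix of rank 6; reducing to Smith normal form yields diagonal entries (1,1,1,1,1,1).

Now H_k = ker ∂_k / im ∂_{k+1}, so:

  H_0: rank C_0 − rank ∂_1 = 7 − 6 = 1, and the invariant factors of ∂_1 are all 1, so H_0 ≅ Z.
  H_1: rank ker ∂_1 − rank ∂_2 = (9 − 6) − 0 = 3, and there is no ∂_2, so H_1 ≅ Z^3.

(K is a triangulation of a wedge of 3 circles.)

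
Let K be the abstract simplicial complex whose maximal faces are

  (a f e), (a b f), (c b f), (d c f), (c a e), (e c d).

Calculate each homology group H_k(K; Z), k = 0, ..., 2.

Take the total order a < b < c < d < e < f on the vertex set. Then K (dimension 2) consists of the simplices:

  0-simplices (6): a, b, c, d, e, f
  1-simplices (12): ab, ac, ae, af, bc, bf, cd, ce, cf, de, df, ef
  2-simplices (6): abf, ace, aef, bcf, cde, cdf

so the chain groups are C_0 ≅ Z^6, C_1 ≅ Z^12, C_2 ≅ Z^6.

The boundary map ∂_1: C_1 → C_0 is given by ∂[p,q] = [q] − [p]. For instance
  ∂cd = d − c.
This gives a 6×12 integer matrix of rank 5; reducing to Smith normal form yields diagonal entries (1,1,1,1,1).

Boundary ∂_2: C_2 → C_1 acts by ∂[p,q,r] = [q,r] − [p,r] + [p,q]. For instance
  ∂bcf = cf − bf + bc,
  ∂cdf = df − cf + cd.
The 12×6 boundary matrix has rank 6 and Smith normal form diag(1,1,1,1,1,1).

Computing H_k = (kernel of ∂_k) / (image of ∂_{k+1}):

  H_0: rank C_0 − rank ∂_1 = 6 − 5 = 1, and the invariant factors of ∂_1 are all 1, so H_0 ≅ Z.
  H_1: rank ker ∂_1 − rank ∂_2 = (12 − 5) − 6 = 1, and the invariant factors of ∂_2 are all 1, so H_1 ≅ Z.
  H_2: rank ker ∂_2 − rank ∂_3 = (6 − 6) − 0 = 0, and there is no ∂_3, so H_2 ≅ 0.

(K is a triangulation of the cylinder S^1 x I.)

H_0 = Z,  H_1 = Z,  H_2 = 0.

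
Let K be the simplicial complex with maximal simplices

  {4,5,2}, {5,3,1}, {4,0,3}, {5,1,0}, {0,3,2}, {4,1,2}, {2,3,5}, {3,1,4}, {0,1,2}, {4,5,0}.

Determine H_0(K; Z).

H_0 ≅ Z.

We work with the vertex ordering 0 < 1 < 2 < 3 < 4 < 5. The simplices of K, each written with vertices in increasing order, are:

  0-simplices (6): [0], [1], [2], [3], [4], [5]
  1-simplices (15): [0,1], [0,2], [0,3], [0,4], [0,5], [1,2], [1,3], [1,4], [1,5], [2,3], [2,4], [2,5], [3,4], [3,5], [4,5]
  2-simplices (10): [0,1,2], [0,1,5], [0,2,3], [0,3,4], [0,4,5], [1,2,4], [1,3,4], [1,3,5], [2,3,5], [2,4,5]

so the chain groups are C_0 ≅ Z^6, C_1 ≅ Z^15, C_2 ≅ Z^10.

The boundary map ∂_1: C_1 → C_0 sends each edge [p,q] (with p < q) to q − p.
This gives a 6×15 integer matrix of rank 5; reducing to Smith normal form yields diagonal entries (1,1,1,1,1).

Boundary ∂_2: C_2 → C_1 maps a triangle to the signed sum of its edges. For instance
  ∂[1,3,4] = [3,4] − [1,4] + [1,3],
  ∂[0,1,2] = [1,2] − [0,2] + [0,1].
As a 15×10 matrix over Z this has rank 10, with invariant factors (1,1,1,1,1,1,1,1,1,2).

From H_k ≅ ker(∂_k) / im(∂_{k+1}) we obtain:

  H_0: rank C_0 − rank ∂_1 = 6 − 5 = 1, and the invariant factors of ∂_1 are all 1, so H_0 = Z.

(K is a triangulation of the real projective plane RP^2.)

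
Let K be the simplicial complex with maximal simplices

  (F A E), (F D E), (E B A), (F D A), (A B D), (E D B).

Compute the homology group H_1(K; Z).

H_1 ≅ 0.

Order the vertices as A < B < D < E < F. Listing each simplex with vertices in this order, K has dimension 2 with simplices:

  0-simplices (5): A, B, D, E, F
  1-simplices (9): AB, AD, AE, AF, BD, BE, DE, DF, EF
  2-simplices (6): ABD, ABE, ADF, AEF, BDE, DEF

Hence C_0 ≅ Z^5, C_1 ≅ Z^9, C_2 ≅ Z^6.

The boundary map ∂_1: C_1 → C_0 is given by ∂[p,q] = [q] − [p]. For instance
  ∂AB = B − A.
This gives a 5×9 integer matrix of rank 4; reducing to Smith normal form yields diagonal entries (1,1,1,1).

Boundary ∂_2: C_2 → C_1 maps a triangle to the signed sum of its edges. For instance
  ∂ADF = DF − AF + AD,
  ∂AEF = EF − AF + AE.
As a 9×6 matrix over Z this has rank 5, with invariant factors (1,1,1,1,1).

Computing H_k = (kernel of ∂_k) / (image of ∂_{k+1}):

  H_1: rank ker ∂_1 − rank ∂_2 = (9 − 4) − 5 = 0, and the invariant factors of ∂_2 are all 1, so H_1 ≅ 0.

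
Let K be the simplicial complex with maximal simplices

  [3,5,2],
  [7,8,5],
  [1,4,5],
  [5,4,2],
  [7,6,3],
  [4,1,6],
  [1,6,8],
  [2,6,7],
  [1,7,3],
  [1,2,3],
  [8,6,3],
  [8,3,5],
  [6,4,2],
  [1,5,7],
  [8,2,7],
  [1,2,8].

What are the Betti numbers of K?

Take the total order 1 < 2 < 3 < 4 < 5 < 6 < 7 < 8 on the vertex set. Then K (dimension 2) consists of the simplices:

  0-simplices (8): [1], [2], [3], [4], [5], [6], [7], [8]
  1-simplices (24): (24 of them)
  2-simplices (16): [1,2,3], [1,2,8], [1,3,7], [1,4,5], [1,4,6], [1,5,7], [1,6,8], [2,3,5], [2,4,5], [2,4,6], [2,6,7], [2,7,8], [3,5,8], [3,6,7], [3,6,8], [5,7,8]

so the chain groups are C_0 ≅ Z^8, C_1 ≅ Z^24, C_2 ≅ Z^16.

∂_1: C_1 → C_0 sends each edge [p,q] (with p < q) to q − p. For instance
  ∂[6,8] = [8] − [6].
The 8×24 boundary matrix has rank 7 and Smith normal form diag(1,1,1,1,1,1,1).

∂_2: C_2 → C_1 acts by ∂[p,q,r] = [q,r] − [p,r] + [p,q]. For instance
  ∂[2,7,8] = [7,8] − [2,8] + [2,7],
  ∂[2,4,5] = [4,5] − [2,5] + [2,4].
This gives a 24×16 integer matrix of rank 15; reducing to Smith normal form yields diagonal entries (1,1,1,1,1,1,1,1,1,1,1,1,1,1,1).

Computing H_k = (kernel of ∂_k) / (image of ∂_{k+1}):

  H_0: rank C_0 − rank ∂_1 = 8 − 7 = 1, and the invariant factors of ∂_1 are all 1, so H_0 = Z.
  H_1: rank ker ∂_1 − rank ∂_2 = (24 − 7) − 15 = 2, and the invariant factors of ∂_2 are all 1, so H_1 = Z^2.
  H_2: rank ker ∂_2 − rank ∂_3 = (16 − 15) − 0 = 1, and there is no ∂_3, so H_2 = Z.

Hence the Betti numbers are b_0 = 1, b_1 = 2, b_2 = 1.

b_0 = 1, b_1 = 2, b_2 = 1.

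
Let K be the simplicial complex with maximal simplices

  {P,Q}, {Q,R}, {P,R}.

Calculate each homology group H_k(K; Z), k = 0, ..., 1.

Take the total order P < Q < R on the vertex set. Then K (dimension 1) consists of the simplices:

  0-simplices (3): P, Q, R
  1-simplices (3): PQ, PR, QR

so the chain groups are C_0 ≅ Z^3, C_1 ≅ Z^3.

The boundary map ∂_1: C_1 → C_0 sends each edge [p,q] (with p < q) to q − p. For instance
  ∂QR = R − Q.
As a 3×3 matrix over Z this has rank 2, with invariant factors (1,1).

From H_k ≅ ker(∂_k) / im(∂_{k+1}) we obtain:

  H_0: rank C_0 − rank ∂_1 = 3 − 2 = 1, and the invariant factors of ∂_1 are all 1, so H_0 ≅ Z.
  H_1: rank ker ∂_1 − rank ∂_2 = (3 − 2) − 0 = 1, and there is no ∂_2, so H_1 ≅ Z.

As a check, the Euler characteristic is 3 − 3 = 0, which agrees with 1 − 1 = 0.
(K is a triangulation of the circle S^1.)

H_0 ≅ Z,  H_1 ≅ Z.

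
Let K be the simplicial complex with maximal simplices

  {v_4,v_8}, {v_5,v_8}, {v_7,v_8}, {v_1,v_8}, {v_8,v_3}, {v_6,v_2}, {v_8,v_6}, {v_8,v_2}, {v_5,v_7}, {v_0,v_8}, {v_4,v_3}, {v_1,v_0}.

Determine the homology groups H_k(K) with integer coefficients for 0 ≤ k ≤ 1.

H_0 = Z,  H_1 = Z^4.

Order the vertices as v_0 < v_1 < v_2 < v_3 < v_4 < v_5 < v_6 < v_7 < v_8. Listing each simplex with vertices in this order, K has dimension 1 with simplices:

  0-simplices (9): [v_0], [v_1], [v_2], [v_3], [v_4], [v_5], [v_6], [v_7], [v_8]
  1-simplices (12): [v_0,v_1], [v_0,v_8], [v_1,v_8], [v_2,v_6], [v_2,v_8], [v_3,v_4], [v_3,v_8], [v_4,v_8], [v_5,v_7], [v_5,v_8], [v_6,v_8], [v_7,v_8]

giving chain groups C_0 ≅ Z^9, C_1 ≅ Z^12.

∂_1: C_1 → C_0 maps an edge to its endpoints' difference, ∂[p,q] = q − p. For instance
  ∂[v_1,v_8] = [v_8] − [v_1].
As a 9×12 matrix over Z this has rank 8, with invariant factors (1,1,1,1,1,1,1,1).

Reading off H_k = ker ∂_k / im ∂_{k+1}:

  H_0: rank C_0 − rank ∂_1 = 9 − 8 = 1, and the invariant factors of ∂_1 are all 1, so H_0 = Z.
  H_1: rank ker ∂_1 − rank ∂_2 = (12 − 8) − 0 = 4, and there is no ∂_2, so H_1 = Z^4.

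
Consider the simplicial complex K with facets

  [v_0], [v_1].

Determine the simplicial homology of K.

K has 2 vertices.
rank ∂_0 = 0, rank ∂_1 = 0 ⇒ b_0 = 2 − 0 − 0 = 2. So H_0 ≅ Z^2.

H_0 = Z^2.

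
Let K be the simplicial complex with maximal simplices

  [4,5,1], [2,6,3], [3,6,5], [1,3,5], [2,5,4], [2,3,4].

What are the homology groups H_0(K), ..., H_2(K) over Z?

Order the vertices as 1 < 2 < 3 < 4 < 5 < 6. Listing each simplex with vertices in this order, K has dimension 2 with simplices:

  0-simplices (6): [1], [2], [3], [4], [5], [6]
  1-simplices (12): [1,3], [1,4], [1,5], [2,3], [2,4], [2,5], [2,6], [3,4], [3,5], [3,6], [4,5], [5,6]
  2-simplices (6): [1,3,5], [1,4,5], [2,3,4], [2,3,6], [2,4,5], [3,5,6]

Hence C_0 ≅ Z^6, C_1 ≅ Z^12, C_2 ≅ Z^6.

∂_1: C_1 → C_0 maps an edge to its endpoints' difference, ∂[p,q] = q − p. For instance
  ∂[2,6] = [6] − [2].
This gives a 6×12 integer matrix of rank 5; reducing to Smith normal form yields diagonal entries (1,1,1,1,1).

The boundary map ∂_2: C_2 → C_1 sends each 2-simplex [p,q,r] to [q,r] − [p,r] + [p,q]. For instance
  ∂[1,3,5] = [3,5] − [1,5] + [1,3],
  ∂[1,4,5] = [4,5] − [1,5] + [1,4].
The resulting 12×6 matrix has rank 6, and its Smith normal form has invariant factors (1,1,1,1,1,1).

From H_k ≅ ker(∂_k) / im(∂_{k+1}) we obtain:

  H_0: rank C_0 − rank ∂_1 = 6 − 5 = 1, and the invariant factors of ∂_1 are all 1, so H_0 ≅ Z.
  H_1: rank ker ∂_1 − rank ∂_2 = (12 − 5) − 6 = 1, and the invariant factors of ∂_2 are all 1, so H_1 ≅ Z.
  H_2: rank ker ∂_2 − rank ∂_3 = (6 − 6) − 0 = 0, and there is no ∂_3, so H_2 ≅ 0.

(K is a triangulation of the cylinder S^1 x I.)

H_0 = Z,  H_1 = Z,  H_2 = 0.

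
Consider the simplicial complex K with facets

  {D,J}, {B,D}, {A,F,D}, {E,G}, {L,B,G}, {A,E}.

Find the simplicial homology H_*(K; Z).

K has 8 vertices, 10 edges, 2 triangles.
rank ∂_0 = 0, rank ∂_1 = 7 ⇒ b_0 = 8 − 0 − 7 = 1; all invariant factors of ∂_1 are 1 so no torsion. So H_0 ≅ Z.
rank ∂_1 = 7, rank ∂_2 = 2 ⇒ b_1 = 10 − 7 − 2 = 1; all invariant factors of ∂_2 are 1 so no torsion. So H_1 ≅ Z.
rank ∂_2 = 2, rank ∂_3 = 0 ⇒ b_2 = 2 − 2 − 0 = 0. So H_2 ≅ 0.

H_0 = Z,  H_1 = Z,  H_2 = 0.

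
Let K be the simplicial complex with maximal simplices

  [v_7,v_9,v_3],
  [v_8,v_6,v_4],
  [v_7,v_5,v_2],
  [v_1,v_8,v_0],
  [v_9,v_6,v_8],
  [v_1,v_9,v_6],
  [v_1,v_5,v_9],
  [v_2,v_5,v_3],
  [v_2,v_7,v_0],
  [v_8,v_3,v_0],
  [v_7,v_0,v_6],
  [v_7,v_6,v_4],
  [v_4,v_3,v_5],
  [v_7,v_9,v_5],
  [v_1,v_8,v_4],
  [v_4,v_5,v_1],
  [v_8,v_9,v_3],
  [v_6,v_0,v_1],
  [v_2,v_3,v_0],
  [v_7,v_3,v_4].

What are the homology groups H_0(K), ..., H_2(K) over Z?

We work with the vertex ordering v_0 < v_1 < v_2 < v_3 < v_4 < v_5 < v_6 < v_7 < v_8 < v_9. The simplices of K, each written with vertices in increasing order, are:

  0-simplices (10): [v_0], [v_1], [v_2], [v_3], [v_4], [v_5], [v_6], [v_7], [v_8], [v_9]
  1-simplices (30): (30 of them)
  2-simplices (20): (20 of them)

so the chain groups are C_0 ≅ Z^10, C_1 ≅ Z^30, C_2 ≅ Z^20.

The boundary map ∂_1: C_1 → C_0 maps an edge to its endpoints' difference, ∂[p,q] = q − p. For instance
  ∂[v_1,v_8] = [v_8] − [v_1].
The 10×30 boundary matrix has rank 9 and Smith normal form diag(1,1,1,1,1,1,1,1,1).

The boundary map ∂_2: C_2 → C_1 acts by ∂[p,q,r] = [q,r] − [p,r] + [p,q]. For instance
  ∂[v_5,v_7,v_9] = [v_7,v_9] − [v_5,v_9] + [v_5,v_7],
  ∂[v_3,v_8,v_9] = [v_8,v_9] − [v_3,v_9] + [v_3,v_8].
As a 30×20 matrix over Z this has rank 20, with invariant factors (1,1,1,1,1,1,1,1,1,1,1,1,1,1,1,1,1,1,1,2).

Reading off H_k = ker ∂_k / im ∂_{k+1}:

  H_0: rank C_0 − rank ∂_1 = 10 − 9 = 1, and the invariant factors of ∂_1 are all 1, so H_0 = Z.
  H_1: rank ker ∂_1 − rank ∂_2 = (30 − 9) − 20 = 1, and ∂_2 has invariant factor 2 > 1, so H_1 = Z ⊕ Z/2.
  H_2: rank ker ∂_2 − rank ∂_3 = (20 − 20) − 0 = 0, and there is no ∂_3, so H_2 = 0.

H_0 = Z,  H_1 = Z ⊕ Z/2,  H_2 = 0.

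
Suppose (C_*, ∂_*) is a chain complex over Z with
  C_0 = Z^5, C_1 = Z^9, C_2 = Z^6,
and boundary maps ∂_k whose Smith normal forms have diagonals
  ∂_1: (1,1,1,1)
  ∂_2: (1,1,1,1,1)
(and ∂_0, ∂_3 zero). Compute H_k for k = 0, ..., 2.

H_0: b_0 = 5 − 0 − 4 = 1; torsion from ∂_1 factors > 1: none. So H_0 ≅ Z.
H_1: b_1 = 9 − 4 − 5 = 0; torsion from ∂_2 factors > 1: none. So H_1 ≅ 0.
H_2: b_2 = 6 − 5 − 0 = 1; torsion from ∂_3 factors > 1: none. So H_2 ≅ Z.

H_0 ≅ Z,  H_1 = 0,  H_2 ≅ Z.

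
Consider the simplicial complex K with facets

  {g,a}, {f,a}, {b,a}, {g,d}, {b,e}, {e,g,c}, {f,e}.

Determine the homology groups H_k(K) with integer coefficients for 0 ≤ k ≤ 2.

H_0 = Z,  H_1 = Z^2,  H_2 = 0.

K has 7 vertices, 9 edges, 1 triangle.
rank ∂_0 = 0, rank ∂_1 = 6 ⇒ b_0 = 7 − 0 − 6 = 1; all invariant factors of ∂_1 are 1 so no torsion. So H_0 ≅ Z.
rank ∂_1 = 6, rank ∂_2 = 1 ⇒ b_1 = 9 − 6 − 1 = 2; all invariant factors of ∂_2 are 1 so no torsion. So H_1 ≅ Z^2.
rank ∂_2 = 1, rank ∂_3 = 0 ⇒ b_2 = 1 − 1 − 0 = 0. So H_2 ≅ 0.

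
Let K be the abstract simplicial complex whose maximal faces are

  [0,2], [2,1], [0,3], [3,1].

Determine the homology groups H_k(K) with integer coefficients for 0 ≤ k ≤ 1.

We work with the vertex ordering 0 < 1 < 2 < 3. The simplices of K, each written with vertices in increasing order, are:

  0-simplices (4): [0], [1], [2], [3]
  1-simplices (4): [0,2], [0,3], [1,2], [1,3]

Hence C_0 ≅ Z^4, C_1 ≅ Z^4.

Boundary ∂_1: C_1 → C_0 sends each edge [p,q] (with p < q) to q − p.
The 4×4 boundary matrix has rank 3 and Smith normal form diag(1,1,1).

Now H_k = ker ∂_k / im ∂_{k+1}, so:

  H_0: rank C_0 − rank ∂_1 = 4 − 3 = 1, and the invariant factors of ∂_1 are all 1, so H_0 ≅ Z.
  H_1: rank ker ∂_1 − rank ∂_2 = (4 − 3) − 0 = 1, and there is no ∂_2, so H_1 ≅ Z.

H_0 = Z,  H_1 = Z.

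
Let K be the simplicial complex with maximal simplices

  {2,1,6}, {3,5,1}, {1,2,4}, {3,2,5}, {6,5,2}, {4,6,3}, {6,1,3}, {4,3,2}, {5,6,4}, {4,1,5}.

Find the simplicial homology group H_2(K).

H_2 ≅ 0.

K has 6 vertices, 15 edges, 10 triangles.
rank ∂_2 = 10, rank ∂_3 = 0 ⇒ b_2 = 10 − 10 − 0 = 0. So H_2 ≅ 0.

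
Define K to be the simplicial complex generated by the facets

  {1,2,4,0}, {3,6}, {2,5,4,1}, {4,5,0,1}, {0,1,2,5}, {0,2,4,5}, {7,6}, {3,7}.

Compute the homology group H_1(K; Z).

Order the vertices as 0 < 1 < 2 < 3 < 4 < 5 < 6 < 7. Listing each simplex with vertices in this order, K has dimension 3 with simplices:

  0-simplices (8): [0], [1], [2], [3], [4], [5], [6], [7]
  1-simplices (13): [0,1], [0,2], [0,4], [0,5], [1,2], [1,4], [1,5], [2,4], [2,5], [3,6], [3,7], [4,5], [6,7]
  2-simplices (10): [0,1,2], [0,1,4], [0,1,5], [0,2,4], [0,2,5], [0,4,5], [1,2,4], [1,2,5], [1,4,5], [2,4,5]
  3-simplices (5): [0,1,2,4], [0,1,2,5], [0,1,4,5], [0,2,4,5], [1,2,4,5]

Hence C_0 ≅ Z^8, C_1 ≅ Z^13, C_2 ≅ Z^10, C_3 ≅ Z^5.

The boundary map ∂_1: C_1 → C_0 is given by ∂[p,q] = [q] − [p].
The 8×13 boundary matrix has rank 6 and Smith normal form diag(1,1,1,1,1,1).

The boundary map ∂_2: C_2 → C_1 sends each 2-simplex [p,q,r] to [q,r] − [p,r] + [p,q]. For instance
  ∂[1,4,5] = [4,5] − [1,5] + [1,4],
  ∂[0,1,4] = [1,4] − [0,4] + [0,1].
This gives a 13×10 integer matrix of rank 6; reducing to Smith normal form yields diagonal entries (1,1,1,1,1,1).

Boundary ∂_3: C_3 → C_2 sends each 3-simplex σ to the alternating sum Σ_i (−1)^i (σ with its i-th vertex removed). For instance
  ∂[1,2,4,5] = [2,4,5] − [1,4,5] + [1,2,5] − [1,2,4],
  ∂[0,1,4,5] = [1,4,5] − [0,4,5] + [0,1,5] − [0,1,4].
The resulting 10×5 matrix has rank 4, and its Smith normal form has invariant factors (1,1,1,1).

Reading off H_k = ker ∂_k / im ∂_{k+1}:

  H_1: rank ker ∂_1 − rank ∂_2 = (13 − 6) − 6 = 1, and the invariant factors of ∂_2 are all 1, so H_1 = Z.

(K is a triangulation of the disjoint union of the circle S^1 and the 3-sphere S^3.)

H_1 = Z.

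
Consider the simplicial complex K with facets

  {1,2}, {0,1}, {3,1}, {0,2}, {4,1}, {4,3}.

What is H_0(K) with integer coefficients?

Order the vertices as 0 < 1 < 2 < 3 < 4. Listing each simplex with vertices in this order, K has dimension 1 with simplices:

  0-simplices (5): [0], [1], [2], [3], [4]
  1-simplices (6): [0,1], [0,2], [1,2], [1,3], [1,4], [3,4]

so the chain groups are C_0 ≅ Z^5, C_1 ≅ Z^6.

∂_1: C_1 → C_0 sends each edge [p,q] (with p < q) to q − p. For instance
  ∂[1,3] = [3] − [1].
As a 5×6 matrix over Z this has rank 4, with invariant factors (1,1,1,1).

Now H_k = ker ∂_k / im ∂_{k+1}, so:

  H_0: rank C_0 − rank ∂_1 = 5 − 4 = 1, and the invariant factors of ∂_1 are all 1, so H_0 = Z.

H_0 ≅ Z.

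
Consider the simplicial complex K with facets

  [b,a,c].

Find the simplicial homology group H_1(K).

Fix the vertex order a < b < c and write every simplex with vertices in increasing order. Then dim K = 2 and the simplices of K are:

  0-simplices (3): a, b, c
  1-simplices (3): ab, ac, bc
  2-simplices (1): abc

giving chain groups C_0 ≅ Z^3, C_1 ≅ Z^3, C_2 ≅ Z^1.

∂_1: C_1 → C_0 is given by ∂[p,q] = [q] − [p]. For instance
  ∂bc = c − b.
The 3×3 boundary matrix has rank 2 and Smith normal form diag(1,1).

Boundary ∂_2: C_2 → C_1 acts by ∂[p,q,r] = [q,r] − [p,r] + [p,q]. For instance
  ∂abc = bc − ac + ab.
As a 3×1 matrix over Z this has rank 1, with invariant factors (1).

From H_k ≅ ker(∂_k) / im(∂_{k+1}) we obtain:

  H_1: rank ker ∂_1 − rank ∂_2 = (3 − 2) − 1 = 0, and the invariant factors of ∂_2 are all 1, so H_1 ≅ 0.

H_1 = 0.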